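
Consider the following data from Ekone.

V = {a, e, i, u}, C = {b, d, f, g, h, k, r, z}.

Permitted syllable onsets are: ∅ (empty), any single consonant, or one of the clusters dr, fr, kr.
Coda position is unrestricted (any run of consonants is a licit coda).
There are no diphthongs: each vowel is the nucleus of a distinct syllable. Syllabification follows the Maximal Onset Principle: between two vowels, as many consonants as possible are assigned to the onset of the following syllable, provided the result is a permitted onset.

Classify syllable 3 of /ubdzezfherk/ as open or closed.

Nuclei (vowels): u, e, e → 3 syllables.
/u…e/ gap (V1→V2): /bdz/ splits as /bd/ + /z/ (/z/ is the longest suffix that is a licit onset).
/e…e/ gap (V2→V3): /zfh/ splits as /zf/ + /h/ (/h/ is the longest suffix that is a licit onset).
Syllabification: ubd.zezf.herk.
Syllable 3 is /herk/ with coda /rk/, so it is closed.

closed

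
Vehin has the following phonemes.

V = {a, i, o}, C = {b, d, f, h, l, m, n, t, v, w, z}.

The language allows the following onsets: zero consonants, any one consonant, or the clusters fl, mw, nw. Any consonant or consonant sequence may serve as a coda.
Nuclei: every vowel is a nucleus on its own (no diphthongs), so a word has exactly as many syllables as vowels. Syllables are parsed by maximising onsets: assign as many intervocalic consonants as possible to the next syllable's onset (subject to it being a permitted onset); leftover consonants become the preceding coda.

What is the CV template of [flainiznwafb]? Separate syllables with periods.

The vowels are a, i, i, a — 4 nuclei, so 4 syllables.
Between /a/ (V1) and /i/ (V2): no consonants, so the boundary falls immediately after /a/.
Between /i/ (V2) and /i/ (V3): just /n/ — single C goes to the following onset.
Between /i/ (V3) and /a/ (V4): /znw/ — longest licit onset from the right is /nw/, leaving /z/ as coda.
Result: fla.i.niz.nwafb.
Mapping each syllable to C/V: /fla/ → CCV, /i/ → V, /niz/ → CVC, /nwafb/ → CCVCC.

CCV.V.CVC.CCVCC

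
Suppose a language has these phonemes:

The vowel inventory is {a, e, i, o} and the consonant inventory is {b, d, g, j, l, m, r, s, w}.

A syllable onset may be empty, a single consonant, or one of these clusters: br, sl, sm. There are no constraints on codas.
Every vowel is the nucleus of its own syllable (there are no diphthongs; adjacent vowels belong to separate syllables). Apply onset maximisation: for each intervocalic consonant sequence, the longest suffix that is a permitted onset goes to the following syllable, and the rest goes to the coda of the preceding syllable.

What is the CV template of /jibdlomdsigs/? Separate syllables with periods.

CVCC.CVCC.CVCC

Vowels present: i, o, i; each is a nucleus, giving 3 syllables.
σ1/σ2 boundary: /bdl/ — longest licit onset from the right is /l/, leaving /bd/ as coda.
σ2/σ3 boundary: cluster /mds/ — the longest permitted-onset suffix is /s/; onset = /s/, preceding coda = /md/.
So the parse is jibd.lomd.sigs.
Mapping each syllable to C/V: /jibd/ → CVCC, /lomd/ → CVCC, /sigs/ → CVCC.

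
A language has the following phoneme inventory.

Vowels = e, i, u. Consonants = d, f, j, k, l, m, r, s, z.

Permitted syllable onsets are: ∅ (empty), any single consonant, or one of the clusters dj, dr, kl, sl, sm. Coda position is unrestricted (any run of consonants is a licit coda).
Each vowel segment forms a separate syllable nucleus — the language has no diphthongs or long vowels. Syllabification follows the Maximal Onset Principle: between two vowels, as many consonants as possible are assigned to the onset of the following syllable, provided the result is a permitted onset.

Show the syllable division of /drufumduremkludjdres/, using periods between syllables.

Vowels present: u, u, u, e, u, e; each is a nucleus, giving 6 syllables.
σ1/σ2 boundary: /f/ is a single consonant, so it becomes the next onset.
σ2/σ3 boundary: /md/ splits as /m/ + /d/ (/d/ is the longest suffix that is a licit onset).
σ3/σ4 boundary: /r/ is a single consonant, so it becomes the next onset.
σ4/σ5 boundary: /mkl/; trying suffixes from longest down, /kl/ is the first permitted one, so coda /m/ | onset /kl/.
σ5/σ6 boundary: /djdr/ splits as /dj/ + /dr/ (/dr/ is the longest suffix that is a licit onset).

dru.fum.du.rem.kludj.dres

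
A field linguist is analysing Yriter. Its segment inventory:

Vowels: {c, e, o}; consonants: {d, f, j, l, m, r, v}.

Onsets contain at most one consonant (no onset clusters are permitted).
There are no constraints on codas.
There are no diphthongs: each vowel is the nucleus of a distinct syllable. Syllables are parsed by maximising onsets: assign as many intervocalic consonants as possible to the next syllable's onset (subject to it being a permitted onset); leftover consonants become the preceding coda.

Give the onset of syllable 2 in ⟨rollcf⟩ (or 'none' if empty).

l

Vowels present: o, c; each is a nucleus, giving 2 syllables.
Between /o/ (V1) and /c/ (V2): /ll/ — longest licit onset from the right is /l/, leaving /l/ as coda.
Result: rol.lcf.
Syllable 2 is /lcf/: onset /l/, nucleus /c/, coda /f/.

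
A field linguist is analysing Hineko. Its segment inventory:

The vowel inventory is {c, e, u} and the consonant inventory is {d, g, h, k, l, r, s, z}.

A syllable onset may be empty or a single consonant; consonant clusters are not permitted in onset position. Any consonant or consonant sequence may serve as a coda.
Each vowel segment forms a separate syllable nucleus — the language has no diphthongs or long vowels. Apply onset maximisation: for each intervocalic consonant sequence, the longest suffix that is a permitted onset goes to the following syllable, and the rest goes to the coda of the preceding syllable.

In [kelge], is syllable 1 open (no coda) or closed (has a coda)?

The vowels are e, e — 2 nuclei, so 2 syllables.
σ1/σ2 boundary: /lg/ splits as /l/ + /g/ (/g/ is the longest suffix that is a licit onset).
Putting it together: kel.ge.
Syllable 1 is /kel/ with coda /l/, so it is closed.

closed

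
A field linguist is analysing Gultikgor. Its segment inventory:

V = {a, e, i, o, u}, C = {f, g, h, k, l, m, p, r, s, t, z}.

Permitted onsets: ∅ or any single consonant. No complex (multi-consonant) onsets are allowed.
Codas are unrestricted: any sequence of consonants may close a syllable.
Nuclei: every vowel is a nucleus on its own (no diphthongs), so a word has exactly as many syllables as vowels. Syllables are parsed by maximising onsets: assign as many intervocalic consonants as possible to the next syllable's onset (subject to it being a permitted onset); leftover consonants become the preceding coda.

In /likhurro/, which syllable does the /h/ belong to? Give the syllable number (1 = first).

2

Nuclei (vowels): i, u, o → 3 syllables.
σ1/σ2 boundary: cluster /kh/ — the longest permitted-onset suffix is /h/; onset = /h/, preceding coda = /k/.
σ2/σ3 boundary: /rr/; trying suffixes from longest down, /r/ is the first permitted one, so coda /r/ | onset /r/.
Syllabification: lik.hur.ro.
The /h/ is in the onset of syllable 2 (/hur/).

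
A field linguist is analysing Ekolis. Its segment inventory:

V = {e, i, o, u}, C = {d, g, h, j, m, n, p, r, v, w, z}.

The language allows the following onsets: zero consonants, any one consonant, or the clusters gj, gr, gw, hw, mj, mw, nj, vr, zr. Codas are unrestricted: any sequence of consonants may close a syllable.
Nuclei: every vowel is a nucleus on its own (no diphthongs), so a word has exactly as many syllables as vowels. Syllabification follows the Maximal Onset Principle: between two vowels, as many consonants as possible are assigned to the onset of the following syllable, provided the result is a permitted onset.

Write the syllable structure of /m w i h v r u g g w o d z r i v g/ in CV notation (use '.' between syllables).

Nuclei (vowels): i, u, o, i → 4 syllables.
V1 /i/ – V2 /u/: cluster /hvr/ — the longest permitted-onset suffix is /vr/; onset = /vr/, preceding coda = /h/.
V2 /u/ – V3 /o/: /ggw/; trying suffixes from longest down, /gw/ is the first permitted one, so coda /g/ | onset /gw/.
V3 /o/ – V4 /i/: /dzr/ splits as /d/ + /zr/ (/zr/ is the longest suffix that is a licit onset).
Putting it together: mwih.vrug.gwod.zrivg.
Mapping each syllable to C/V: /mwih/ → CCVC, /vrug/ → CCVC, /gwod/ → CCVC, /zrivg/ → CCVCC.

CCVC.CCVC.CCVC.CCVCC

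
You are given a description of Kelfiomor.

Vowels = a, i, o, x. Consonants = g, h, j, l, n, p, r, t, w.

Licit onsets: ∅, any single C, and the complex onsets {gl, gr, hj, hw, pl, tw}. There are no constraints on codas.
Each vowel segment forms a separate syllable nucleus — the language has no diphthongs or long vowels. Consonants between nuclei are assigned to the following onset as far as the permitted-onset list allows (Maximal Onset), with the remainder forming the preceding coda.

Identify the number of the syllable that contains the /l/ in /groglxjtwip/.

Nuclei (vowels): o, x, i → 3 syllables.
Between /o/ (V1) and /x/ (V2): /gl/ is a licit onset in full, so it all attaches to the next syllable.
Between /x/ (V2) and /i/ (V3): /jtw/; trying suffixes from longest down, /tw/ is the first permitted one, so coda /j/ | onset /tw/.
Syllabification: gro.glxj.twip.
The /l/ is in the onset of syllable 2 (/glxj/).

2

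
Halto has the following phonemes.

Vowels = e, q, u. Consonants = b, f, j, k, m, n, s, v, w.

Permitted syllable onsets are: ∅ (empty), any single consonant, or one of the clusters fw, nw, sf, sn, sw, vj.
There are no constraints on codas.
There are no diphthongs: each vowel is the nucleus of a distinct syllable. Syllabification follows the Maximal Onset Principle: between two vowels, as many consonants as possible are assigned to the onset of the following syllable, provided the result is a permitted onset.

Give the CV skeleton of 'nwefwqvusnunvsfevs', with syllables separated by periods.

The vowels are e, q, u, u, e — 5 nuclei, so 5 syllables.
/e…q/ gap (V1→V2): /fw/ is a licit onset in full, so it all attaches to the next syllable.
/q…u/ gap (V2→V3): /v/ is a single consonant, so it becomes the next onset.
/u…u/ gap (V3→V4): cluster /sn/ — /sn/ is itself a permitted onset, so the whole cluster goes right; preceding coda = ∅.
/u…e/ gap (V4→V5): cluster /nvsf/ — the longest permitted-onset suffix is /sf/; onset = /sf/, preceding coda = /nv/.
Putting it together: nwe.fwq.vu.snunv.sfevs.
Mapping each syllable to C/V: /nwe/ → CCV, /fwq/ → CCV, /vu/ → CV, /snunv/ → CCVCC, /sfevs/ → CCVCC.

CCV.CCV.CV.CCVCC.CCVCC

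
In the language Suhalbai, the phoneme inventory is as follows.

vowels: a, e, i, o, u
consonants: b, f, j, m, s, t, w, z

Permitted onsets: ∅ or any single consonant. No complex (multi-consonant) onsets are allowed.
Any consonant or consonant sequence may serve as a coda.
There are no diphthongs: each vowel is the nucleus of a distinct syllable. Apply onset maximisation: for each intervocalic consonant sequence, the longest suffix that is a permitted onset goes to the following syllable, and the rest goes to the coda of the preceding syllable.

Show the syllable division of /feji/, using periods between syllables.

The vowels are e, i — 2 nuclei, so 2 syllables.
Between /e/ (V1) and /i/ (V2): /j/ → onset of the next syllable (single consonants are always licit onsets).

fe.ji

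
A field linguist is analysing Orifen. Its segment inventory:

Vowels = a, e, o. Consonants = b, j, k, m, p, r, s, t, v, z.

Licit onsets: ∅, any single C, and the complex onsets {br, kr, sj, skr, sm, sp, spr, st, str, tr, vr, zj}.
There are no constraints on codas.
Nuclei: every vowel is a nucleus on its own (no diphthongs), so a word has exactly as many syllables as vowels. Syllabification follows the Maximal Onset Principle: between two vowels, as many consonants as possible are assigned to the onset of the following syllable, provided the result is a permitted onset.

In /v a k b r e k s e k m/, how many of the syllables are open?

0

The vowels are a, e, e — 3 nuclei, so 3 syllables.
Between /a/ (V1) and /e/ (V2): /kbr/; trying suffixes from longest down, /br/ is the first permitted one, so coda /k/ | onset /br/.
Between /e/ (V2) and /e/ (V3): /ks/; trying suffixes from longest down, /s/ is the first permitted one, so coda /k/ | onset /s/.
So the parse is vak.brek.sekm.
Classifying each syllable: /vak/ (closed), /brek/ (closed), /sekm/ (closed).
Open syllables: 0.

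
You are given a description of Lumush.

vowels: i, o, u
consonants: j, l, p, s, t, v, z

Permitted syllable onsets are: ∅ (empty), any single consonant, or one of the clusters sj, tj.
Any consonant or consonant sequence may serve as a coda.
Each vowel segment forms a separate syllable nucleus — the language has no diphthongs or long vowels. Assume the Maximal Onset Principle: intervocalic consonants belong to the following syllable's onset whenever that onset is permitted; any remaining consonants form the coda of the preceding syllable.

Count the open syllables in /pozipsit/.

Vowels present: o, i, i; each is a nucleus, giving 3 syllables.
V1 /o/ – V2 /i/: just /z/ — single C goes to the following onset.
V2 /i/ – V3 /i/: cluster /ps/ — the longest permitted-onset suffix is /s/; onset = /s/, preceding coda = /p/.
Putting it together: po.zip.sit.
Classifying each syllable: /po/ (open), /zip/ (closed), /sit/ (closed).
Open syllables: 1.

1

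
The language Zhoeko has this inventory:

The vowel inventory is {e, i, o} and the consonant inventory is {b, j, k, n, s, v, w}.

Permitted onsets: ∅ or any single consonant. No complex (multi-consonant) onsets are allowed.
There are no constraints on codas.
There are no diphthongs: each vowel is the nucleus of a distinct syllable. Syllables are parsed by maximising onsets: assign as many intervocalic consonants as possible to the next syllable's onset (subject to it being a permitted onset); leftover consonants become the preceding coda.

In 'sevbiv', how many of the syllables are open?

Vowels present: e, i; each is a nucleus, giving 2 syllables.
/e…i/ gap (V1→V2): /vb/ — longest licit onset from the right is /b/, leaving /v/ as coda.
Result: sev.biv.
Classifying each syllable: /sev/ (closed), /biv/ (closed).
Open syllables: 0.

0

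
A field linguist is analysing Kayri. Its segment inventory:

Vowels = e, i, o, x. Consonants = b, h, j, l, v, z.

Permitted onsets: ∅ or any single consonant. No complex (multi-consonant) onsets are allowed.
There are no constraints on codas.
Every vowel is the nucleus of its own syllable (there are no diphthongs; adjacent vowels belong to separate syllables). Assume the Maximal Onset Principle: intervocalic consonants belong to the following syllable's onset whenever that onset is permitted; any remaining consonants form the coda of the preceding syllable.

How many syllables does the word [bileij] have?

The vowels are i, e, i — 3 nuclei, so 3 syllables.

3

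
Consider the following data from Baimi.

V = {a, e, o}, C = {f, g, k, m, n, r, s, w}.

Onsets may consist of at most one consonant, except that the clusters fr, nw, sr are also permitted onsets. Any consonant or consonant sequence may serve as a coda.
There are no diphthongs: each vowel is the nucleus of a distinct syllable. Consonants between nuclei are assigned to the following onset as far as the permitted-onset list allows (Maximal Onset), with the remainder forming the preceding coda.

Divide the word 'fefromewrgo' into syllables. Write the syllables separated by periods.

fe.fro.mewr.go

The vowels are e, o, e, o — 4 nuclei, so 4 syllables.
/e…o/ gap (V1→V2): /fr/ is a licit onset in full, so it all attaches to the next syllable.
/o…e/ gap (V2→V3): just /m/ — single C goes to the following onset.
/e…o/ gap (V3→V4): /wrg/ splits as /wr/ + /g/ (/g/ is the longest suffix that is a licit onset).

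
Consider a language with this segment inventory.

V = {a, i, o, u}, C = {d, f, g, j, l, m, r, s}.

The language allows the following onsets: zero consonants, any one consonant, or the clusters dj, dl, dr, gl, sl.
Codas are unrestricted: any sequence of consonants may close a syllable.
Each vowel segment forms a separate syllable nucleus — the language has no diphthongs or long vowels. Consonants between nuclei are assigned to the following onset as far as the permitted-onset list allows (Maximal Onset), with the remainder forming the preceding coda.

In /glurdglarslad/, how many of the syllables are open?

The vowels are u, a, a — 3 nuclei, so 3 syllables.
Between /u/ (V1) and /a/ (V2): /rdgl/; trying suffixes from longest down, /gl/ is the first permitted one, so coda /rd/ | onset /gl/.
Between /a/ (V2) and /a/ (V3): cluster /rsl/ — the longest permitted-onset suffix is /sl/; onset = /sl/, preceding coda = /r/.
Syllabification: glurd.glar.slad.
Classifying each syllable: /glurd/ (closed), /glar/ (closed), /slad/ (closed).
Open syllables: 0.

0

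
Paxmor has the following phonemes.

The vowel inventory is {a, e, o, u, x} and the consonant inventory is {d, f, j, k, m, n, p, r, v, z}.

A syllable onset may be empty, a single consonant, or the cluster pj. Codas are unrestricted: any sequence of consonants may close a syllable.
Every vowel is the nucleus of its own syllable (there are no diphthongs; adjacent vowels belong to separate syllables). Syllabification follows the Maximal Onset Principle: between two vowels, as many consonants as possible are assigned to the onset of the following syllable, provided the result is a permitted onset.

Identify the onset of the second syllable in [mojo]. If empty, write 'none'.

j

Nuclei (vowels): o, o → 2 syllables.
Between /o/ (V1) and /o/ (V2): /j/ → onset of the next syllable (single consonants are always licit onsets).
So the parse is mo.jo.
Syllable 2 is /jo/: onset /j/, nucleus /o/, coda ∅.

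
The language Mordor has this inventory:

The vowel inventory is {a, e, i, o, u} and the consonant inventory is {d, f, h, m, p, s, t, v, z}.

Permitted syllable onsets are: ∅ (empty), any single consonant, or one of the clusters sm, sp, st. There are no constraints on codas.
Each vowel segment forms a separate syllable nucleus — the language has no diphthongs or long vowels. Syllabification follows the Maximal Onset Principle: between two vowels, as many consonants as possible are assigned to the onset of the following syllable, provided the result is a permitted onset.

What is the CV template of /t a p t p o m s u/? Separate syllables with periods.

CVCC.CVC.CV

Nuclei (vowels): a, o, u → 3 syllables.
V1 /a/ – V2 /o/: cluster /ptp/ — the longest permitted-onset suffix is /p/; onset = /p/, preceding coda = /pt/.
V2 /o/ – V3 /u/: /ms/ — longest licit onset from the right is /s/, leaving /m/ as coda.
So the parse is tapt.pom.su.
Mapping each syllable to C/V: /tapt/ → CVCC, /pom/ → CVC, /su/ → CV.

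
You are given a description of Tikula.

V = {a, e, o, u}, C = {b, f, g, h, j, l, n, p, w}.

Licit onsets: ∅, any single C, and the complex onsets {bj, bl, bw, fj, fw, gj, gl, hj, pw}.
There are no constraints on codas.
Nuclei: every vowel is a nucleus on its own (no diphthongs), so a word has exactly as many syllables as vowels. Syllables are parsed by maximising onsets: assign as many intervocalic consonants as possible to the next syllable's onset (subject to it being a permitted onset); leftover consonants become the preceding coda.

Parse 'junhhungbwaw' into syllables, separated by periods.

junh.hung.bwaw

Vowels present: u, u, a; each is a nucleus, giving 3 syllables.
Between /u/ (V1) and /u/ (V2): /nhh/; trying suffixes from longest down, /h/ is the first permitted one, so coda /nh/ | onset /h/.
Between /u/ (V2) and /a/ (V3): /ngbw/ splits as /ng/ + /bw/ (/bw/ is the longest suffix that is a licit onset).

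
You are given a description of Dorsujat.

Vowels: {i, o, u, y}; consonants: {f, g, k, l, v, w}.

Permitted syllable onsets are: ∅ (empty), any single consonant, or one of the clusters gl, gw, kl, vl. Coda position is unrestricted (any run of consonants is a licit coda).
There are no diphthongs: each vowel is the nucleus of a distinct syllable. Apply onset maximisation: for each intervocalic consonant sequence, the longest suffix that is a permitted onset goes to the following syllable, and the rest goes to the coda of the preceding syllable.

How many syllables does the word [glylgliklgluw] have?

Vowels present: y, i, u; each is a nucleus, giving 3 syllables.

3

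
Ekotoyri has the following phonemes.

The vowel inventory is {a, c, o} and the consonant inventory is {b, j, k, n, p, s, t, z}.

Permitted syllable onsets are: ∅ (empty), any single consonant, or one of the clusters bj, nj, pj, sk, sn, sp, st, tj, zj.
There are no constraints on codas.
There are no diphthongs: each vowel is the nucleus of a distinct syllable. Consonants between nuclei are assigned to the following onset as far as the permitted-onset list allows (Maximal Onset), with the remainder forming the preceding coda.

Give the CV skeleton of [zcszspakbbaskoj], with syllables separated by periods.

CVCC.CCVCC.CV.CCVC

Vowels present: c, a, a, o; each is a nucleus, giving 4 syllables.
V1 /c/ – V2 /a/: /szsp/ splits as /sz/ + /sp/ (/sp/ is the longest suffix that is a licit onset).
V2 /a/ – V3 /a/: /kbb/ splits as /kb/ + /b/ (/b/ is the longest suffix that is a licit onset).
V3 /a/ – V4 /o/: cluster /sk/ — /sk/ is itself a permitted onset, so the whole cluster goes right; preceding coda = ∅.
Syllabification: zcsz.spakb.ba.skoj.
Mapping each syllable to C/V: /zcsz/ → CVCC, /spakb/ → CCVCC, /ba/ → CV, /skoj/ → CCVC.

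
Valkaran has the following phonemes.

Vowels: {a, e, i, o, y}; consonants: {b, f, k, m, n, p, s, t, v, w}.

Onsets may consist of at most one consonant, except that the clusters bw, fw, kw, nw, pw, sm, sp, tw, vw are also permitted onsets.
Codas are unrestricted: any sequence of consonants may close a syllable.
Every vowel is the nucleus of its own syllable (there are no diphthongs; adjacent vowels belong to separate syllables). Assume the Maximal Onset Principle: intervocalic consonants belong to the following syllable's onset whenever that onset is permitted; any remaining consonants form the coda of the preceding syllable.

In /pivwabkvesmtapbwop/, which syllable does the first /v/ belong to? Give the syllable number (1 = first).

2

Nuclei (vowels): i, a, e, a, o → 5 syllables.
σ1/σ2 boundary: /vw/ — entire cluster is a permitted onset → onset /vw/, coda ∅.
σ2/σ3 boundary: /bkv/; trying suffixes from longest down, /v/ is the first permitted one, so coda /bk/ | onset /v/.
σ3/σ4 boundary: /smt/; trying suffixes from longest down, /t/ is the first permitted one, so coda /sm/ | onset /t/.
σ4/σ5 boundary: /pbw/; trying suffixes from longest down, /bw/ is the first permitted one, so coda /p/ | onset /bw/.
So the parse is pi.vwabk.vesm.tap.bwop.
The first /v/ is in the onset of syllable 2 (/vwabk/).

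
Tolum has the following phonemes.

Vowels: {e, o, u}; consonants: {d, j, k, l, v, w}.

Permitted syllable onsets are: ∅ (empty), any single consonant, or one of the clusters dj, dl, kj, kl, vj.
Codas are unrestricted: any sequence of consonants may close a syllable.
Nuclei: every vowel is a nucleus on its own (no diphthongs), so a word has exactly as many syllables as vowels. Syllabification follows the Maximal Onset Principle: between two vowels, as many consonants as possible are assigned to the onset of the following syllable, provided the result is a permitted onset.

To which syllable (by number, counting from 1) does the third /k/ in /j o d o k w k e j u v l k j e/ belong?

Nuclei (vowels): o, o, e, u, e → 5 syllables.
σ1/σ2 boundary: /d/ is a single consonant, so it becomes the next onset.
σ2/σ3 boundary: cluster /kwk/ — the longest permitted-onset suffix is /k/; onset = /k/, preceding coda = /kw/.
σ3/σ4 boundary: /j/ is a single consonant, so it becomes the next onset.
σ4/σ5 boundary: cluster /vlkj/ — the longest permitted-onset suffix is /kj/; onset = /kj/, preceding coda = /vl/.
Putting it together: jo.dokw.ke.juvl.kje.
The third /k/ is in the onset of syllable 5 (/kje/).

5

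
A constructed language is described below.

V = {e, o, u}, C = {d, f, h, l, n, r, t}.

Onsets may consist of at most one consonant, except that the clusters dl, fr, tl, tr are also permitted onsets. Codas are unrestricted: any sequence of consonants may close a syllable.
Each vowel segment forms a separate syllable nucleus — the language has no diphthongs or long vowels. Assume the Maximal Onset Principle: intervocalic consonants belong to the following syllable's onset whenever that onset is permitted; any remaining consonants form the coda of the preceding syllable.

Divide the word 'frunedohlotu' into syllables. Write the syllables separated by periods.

Vowels present: u, e, o, o, u; each is a nucleus, giving 5 syllables.
Between /u/ (V1) and /e/ (V2): just /n/ — single C goes to the following onset.
Between /e/ (V2) and /o/ (V3): /d/ is a single consonant, so it becomes the next onset.
Between /o/ (V3) and /o/ (V4): /hl/ — longest licit onset from the right is /l/, leaving /h/ as coda.
Between /o/ (V4) and /u/ (V5): /t/ is a single consonant, so it becomes the next onset.

fru.ne.doh.lo.tu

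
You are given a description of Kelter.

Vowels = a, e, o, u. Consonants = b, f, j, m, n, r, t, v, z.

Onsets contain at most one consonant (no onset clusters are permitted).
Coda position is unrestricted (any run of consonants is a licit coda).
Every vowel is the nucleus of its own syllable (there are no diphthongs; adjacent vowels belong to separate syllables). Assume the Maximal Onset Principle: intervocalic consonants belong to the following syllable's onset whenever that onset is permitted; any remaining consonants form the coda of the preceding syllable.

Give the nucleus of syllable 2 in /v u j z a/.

a

The vowels are u, a — 2 nuclei, so 2 syllables.
The second nucleus (vowel 2 from the left) is /a/.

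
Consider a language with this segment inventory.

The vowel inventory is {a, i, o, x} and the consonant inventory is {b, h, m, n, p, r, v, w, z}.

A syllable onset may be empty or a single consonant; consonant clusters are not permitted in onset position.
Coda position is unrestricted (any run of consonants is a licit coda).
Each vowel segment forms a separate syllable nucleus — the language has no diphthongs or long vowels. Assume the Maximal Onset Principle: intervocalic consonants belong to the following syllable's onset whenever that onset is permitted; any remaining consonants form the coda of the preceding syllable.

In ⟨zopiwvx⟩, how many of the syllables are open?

Nuclei (vowels): o, i, x → 3 syllables.
V1 /o/ – V2 /i/: just /p/ — single C goes to the following onset.
V2 /i/ – V3 /x/: /wv/ — longest licit onset from the right is /v/, leaving /w/ as coda.
Result: zo.piw.vx.
Classifying each syllable: /zo/ (open), /piw/ (closed), /vx/ (open).
Open syllables: 2.

2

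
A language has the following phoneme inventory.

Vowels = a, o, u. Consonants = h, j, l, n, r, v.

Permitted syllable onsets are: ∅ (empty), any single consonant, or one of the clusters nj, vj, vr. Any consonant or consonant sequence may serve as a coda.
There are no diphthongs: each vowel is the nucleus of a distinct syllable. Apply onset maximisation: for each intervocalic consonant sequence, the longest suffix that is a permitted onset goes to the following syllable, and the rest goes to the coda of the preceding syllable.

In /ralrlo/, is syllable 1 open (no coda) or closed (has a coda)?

closed

The vowels are a, o — 2 nuclei, so 2 syllables.
V1 /a/ – V2 /o/: cluster /lrl/ — the longest permitted-onset suffix is /l/; onset = /l/, preceding coda = /lr/.
Result: ralr.lo.
Syllable 1 is /ralr/ with coda /lr/, so it is closed.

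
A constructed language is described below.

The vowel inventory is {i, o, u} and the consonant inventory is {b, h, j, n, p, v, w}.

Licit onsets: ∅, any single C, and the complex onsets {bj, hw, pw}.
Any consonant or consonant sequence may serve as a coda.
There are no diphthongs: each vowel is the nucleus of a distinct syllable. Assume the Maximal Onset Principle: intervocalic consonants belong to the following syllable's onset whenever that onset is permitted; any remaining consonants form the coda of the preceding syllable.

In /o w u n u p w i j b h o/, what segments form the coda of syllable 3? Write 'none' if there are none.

none

Vowels present: o, u, u, i, o; each is a nucleus, giving 5 syllables.
Between /o/ (V1) and /u/ (V2): just /w/ — single C goes to the following onset.
Between /u/ (V2) and /u/ (V3): /n/ → onset of the next syllable (single consonants are always licit onsets).
Between /u/ (V3) and /i/ (V4): /pw/ — entire cluster is a permitted onset → onset /pw/, coda ∅.
Between /i/ (V4) and /o/ (V5): cluster /jbh/ — the longest permitted-onset suffix is /h/; onset = /h/, preceding coda = /jb/.
Putting it together: o.wu.nu.pwijb.ho.
Syllable 3 is /nu/: onset /n/, nucleus /u/, coda ∅.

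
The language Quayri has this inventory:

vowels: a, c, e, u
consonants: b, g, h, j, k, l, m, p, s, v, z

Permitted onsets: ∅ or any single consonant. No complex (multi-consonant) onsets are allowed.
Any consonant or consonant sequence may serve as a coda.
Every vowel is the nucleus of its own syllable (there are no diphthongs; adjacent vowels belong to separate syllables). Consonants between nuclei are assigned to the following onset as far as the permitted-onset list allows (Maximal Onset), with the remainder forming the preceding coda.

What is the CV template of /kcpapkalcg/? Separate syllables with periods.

Nuclei (vowels): c, a, a, c → 4 syllables.
σ1/σ2 boundary: /p/ → onset of the next syllable (single consonants are always licit onsets).
σ2/σ3 boundary: /pk/ — longest licit onset from the right is /k/, leaving /p/ as coda.
σ3/σ4 boundary: /l/ → onset of the next syllable (single consonants are always licit onsets).
Syllabification: kc.pap.ka.lcg.
Mapping each syllable to C/V: /kc/ → CV, /pap/ → CVC, /ka/ → CV, /lcg/ → CVC.

CV.CVC.CV.CVC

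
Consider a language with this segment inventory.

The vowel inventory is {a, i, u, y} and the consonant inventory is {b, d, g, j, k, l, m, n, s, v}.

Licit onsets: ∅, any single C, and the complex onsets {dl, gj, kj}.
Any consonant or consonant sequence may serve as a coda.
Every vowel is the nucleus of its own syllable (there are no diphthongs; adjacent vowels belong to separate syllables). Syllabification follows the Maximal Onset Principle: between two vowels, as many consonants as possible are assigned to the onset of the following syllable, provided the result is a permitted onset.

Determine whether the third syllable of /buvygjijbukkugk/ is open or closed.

Nuclei (vowels): u, y, i, u, u → 5 syllables.
σ1/σ2 boundary: /v/ → onset of the next syllable (single consonants are always licit onsets).
σ2/σ3 boundary: /gj/ — entire cluster is a permitted onset → onset /gj/, coda ∅.
σ3/σ4 boundary: /jb/ splits as /j/ + /b/ (/b/ is the longest suffix that is a licit onset).
σ4/σ5 boundary: /kk/; trying suffixes from longest down, /k/ is the first permitted one, so coda /k/ | onset /k/.
Syllabification: bu.vy.gjij.buk.kugk.
Syllable 3 is /gjij/ with coda /j/, so it is closed.

closed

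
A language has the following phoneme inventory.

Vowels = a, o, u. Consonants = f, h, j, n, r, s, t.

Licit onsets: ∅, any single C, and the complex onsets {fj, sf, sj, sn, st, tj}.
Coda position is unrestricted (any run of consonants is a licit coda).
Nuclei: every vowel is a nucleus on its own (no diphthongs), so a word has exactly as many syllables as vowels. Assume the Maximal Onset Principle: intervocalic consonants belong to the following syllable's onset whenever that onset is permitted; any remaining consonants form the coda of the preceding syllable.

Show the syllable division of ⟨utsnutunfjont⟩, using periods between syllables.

Nuclei (vowels): u, u, u, o → 4 syllables.
/u…u/ gap (V1→V2): /tsn/; trying suffixes from longest down, /sn/ is the first permitted one, so coda /t/ | onset /sn/.
/u…u/ gap (V2→V3): just /t/ — single C goes to the following onset.
/u…o/ gap (V3→V4): /nfj/ splits as /n/ + /fj/ (/fj/ is the longest suffix that is a licit onset).

ut.snu.tun.fjont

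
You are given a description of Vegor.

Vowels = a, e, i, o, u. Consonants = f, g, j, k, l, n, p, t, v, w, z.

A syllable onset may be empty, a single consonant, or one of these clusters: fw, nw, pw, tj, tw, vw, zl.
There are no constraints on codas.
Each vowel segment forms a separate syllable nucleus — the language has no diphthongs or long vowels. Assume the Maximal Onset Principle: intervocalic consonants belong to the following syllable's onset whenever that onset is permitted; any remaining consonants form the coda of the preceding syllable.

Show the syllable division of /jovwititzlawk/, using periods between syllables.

jo.vwi.tit.zlawk

The vowels are o, i, i, a — 4 nuclei, so 4 syllables.
σ1/σ2 boundary: /vw/ — entire cluster is a permitted onset → onset /vw/, coda ∅.
σ2/σ3 boundary: just /t/ — single C goes to the following onset.
σ3/σ4 boundary: cluster /tzl/ — the longest permitted-onset suffix is /zl/; onset = /zl/, preceding coda = /t/.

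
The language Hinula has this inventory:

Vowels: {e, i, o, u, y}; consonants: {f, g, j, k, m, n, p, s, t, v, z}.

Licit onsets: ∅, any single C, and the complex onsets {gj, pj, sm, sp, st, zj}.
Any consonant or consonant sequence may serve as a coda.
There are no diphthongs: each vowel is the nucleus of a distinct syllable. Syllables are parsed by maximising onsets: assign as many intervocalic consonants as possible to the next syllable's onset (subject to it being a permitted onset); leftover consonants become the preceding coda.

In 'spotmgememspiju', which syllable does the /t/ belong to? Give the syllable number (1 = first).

Nuclei (vowels): o, e, e, i, u → 5 syllables.
/o…e/ gap (V1→V2): cluster /tmg/ — the longest permitted-onset suffix is /g/; onset = /g/, preceding coda = /tm/.
/e…e/ gap (V2→V3): just /m/ — single C goes to the following onset.
/e…i/ gap (V3→V4): cluster /msp/ — the longest permitted-onset suffix is /sp/; onset = /sp/, preceding coda = /m/.
/i…u/ gap (V4→V5): just /j/ — single C goes to the following onset.
So the parse is spotm.ge.mem.spi.ju.
The /t/ is in the coda of syllable 1 (/spotm/).

1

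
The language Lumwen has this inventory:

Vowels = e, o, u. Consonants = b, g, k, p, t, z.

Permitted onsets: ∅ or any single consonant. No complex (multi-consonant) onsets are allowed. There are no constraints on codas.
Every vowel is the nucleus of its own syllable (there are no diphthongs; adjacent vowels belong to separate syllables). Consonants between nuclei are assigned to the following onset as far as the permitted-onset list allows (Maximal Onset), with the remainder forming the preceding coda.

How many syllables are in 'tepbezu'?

3

Nuclei (vowels): e, e, u → 3 syllables.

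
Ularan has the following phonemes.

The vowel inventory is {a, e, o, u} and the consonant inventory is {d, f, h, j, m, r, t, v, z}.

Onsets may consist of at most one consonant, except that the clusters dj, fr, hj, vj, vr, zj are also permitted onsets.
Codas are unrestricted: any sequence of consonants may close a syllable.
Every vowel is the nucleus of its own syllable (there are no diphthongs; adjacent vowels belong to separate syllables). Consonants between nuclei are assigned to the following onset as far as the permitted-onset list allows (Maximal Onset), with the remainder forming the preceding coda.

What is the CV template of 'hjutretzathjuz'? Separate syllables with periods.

CCVC.CVC.CVC.CCVC

Vowels present: u, e, a, u; each is a nucleus, giving 4 syllables.
/u…e/ gap (V1→V2): cluster /tr/ — the longest permitted-onset suffix is /r/; onset = /r/, preceding coda = /t/.
/e…a/ gap (V2→V3): /tz/ splits as /t/ + /z/ (/z/ is the longest suffix that is a licit onset).
/a…u/ gap (V3→V4): cluster /thj/ — the longest permitted-onset suffix is /hj/; onset = /hj/, preceding coda = /t/.
Result: hjut.ret.zat.hjuz.
Mapping each syllable to C/V: /hjut/ → CCVC, /ret/ → CVC, /zat/ → CVC, /hjuz/ → CCVC.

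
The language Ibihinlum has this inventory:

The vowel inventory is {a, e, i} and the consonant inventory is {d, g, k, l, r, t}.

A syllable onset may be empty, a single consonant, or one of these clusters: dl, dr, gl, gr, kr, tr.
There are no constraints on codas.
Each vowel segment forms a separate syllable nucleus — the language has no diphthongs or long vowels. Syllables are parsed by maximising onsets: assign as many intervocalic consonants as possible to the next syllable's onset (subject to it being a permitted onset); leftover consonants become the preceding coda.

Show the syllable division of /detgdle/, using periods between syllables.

detg.dle

Nuclei (vowels): e, e → 2 syllables.
/e…e/ gap (V1→V2): /tgdl/; trying suffixes from longest down, /dl/ is the first permitted one, so coda /tg/ | onset /dl/.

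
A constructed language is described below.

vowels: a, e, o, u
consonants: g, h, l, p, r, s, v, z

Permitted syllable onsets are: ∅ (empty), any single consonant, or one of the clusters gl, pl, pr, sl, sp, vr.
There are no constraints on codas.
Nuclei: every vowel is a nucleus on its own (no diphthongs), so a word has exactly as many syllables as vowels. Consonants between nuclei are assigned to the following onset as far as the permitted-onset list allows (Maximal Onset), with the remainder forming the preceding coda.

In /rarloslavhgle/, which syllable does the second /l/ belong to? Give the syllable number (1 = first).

The vowels are a, o, a, e — 4 nuclei, so 4 syllables.
/a…o/ gap (V1→V2): /rl/ — longest licit onset from the right is /l/, leaving /r/ as coda.
/o…a/ gap (V2→V3): cluster /sl/ — /sl/ is itself a permitted onset, so the whole cluster goes right; preceding coda = ∅.
/a…e/ gap (V3→V4): /vhgl/; trying suffixes from longest down, /gl/ is the first permitted one, so coda /vh/ | onset /gl/.
Syllabification: rar.lo.slavh.gle.
The second /l/ is in the onset of syllable 3 (/slavh/).

3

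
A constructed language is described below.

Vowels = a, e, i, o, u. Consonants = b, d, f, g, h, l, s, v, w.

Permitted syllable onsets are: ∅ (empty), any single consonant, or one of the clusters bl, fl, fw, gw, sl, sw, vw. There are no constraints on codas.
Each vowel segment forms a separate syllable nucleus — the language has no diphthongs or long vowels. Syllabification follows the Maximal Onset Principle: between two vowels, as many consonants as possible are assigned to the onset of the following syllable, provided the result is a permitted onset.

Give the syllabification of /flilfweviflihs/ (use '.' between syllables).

The vowels are i, e, i, i — 4 nuclei, so 4 syllables.
V1 /i/ – V2 /e/: /lfw/ splits as /l/ + /fw/ (/fw/ is the longest suffix that is a licit onset).
V2 /e/ – V3 /i/: /v/ is a single consonant, so it becomes the next onset.
V3 /i/ – V4 /i/: /fl/ — entire cluster is a permitted onset → onset /fl/, coda ∅.

flil.fwe.vi.flihs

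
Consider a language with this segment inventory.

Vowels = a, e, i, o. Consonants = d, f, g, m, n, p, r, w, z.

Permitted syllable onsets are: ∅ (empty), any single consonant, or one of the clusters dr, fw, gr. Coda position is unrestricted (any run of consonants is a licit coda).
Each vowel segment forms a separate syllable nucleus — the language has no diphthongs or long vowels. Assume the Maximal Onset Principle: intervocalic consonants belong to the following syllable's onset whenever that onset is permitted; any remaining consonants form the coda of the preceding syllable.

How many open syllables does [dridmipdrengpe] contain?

Nuclei (vowels): i, i, e, e → 4 syllables.
σ1/σ2 boundary: /dm/ splits as /d/ + /m/ (/m/ is the longest suffix that is a licit onset).
σ2/σ3 boundary: /pdr/ — longest licit onset from the right is /dr/, leaving /p/ as coda.
σ3/σ4 boundary: cluster /ngp/ — the longest permitted-onset suffix is /p/; onset = /p/, preceding coda = /ng/.
Putting it together: drid.mip.dreng.pe.
Classifying each syllable: /drid/ (closed), /mip/ (closed), /dreng/ (closed), /pe/ (open).
Open syllables: 1.

1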